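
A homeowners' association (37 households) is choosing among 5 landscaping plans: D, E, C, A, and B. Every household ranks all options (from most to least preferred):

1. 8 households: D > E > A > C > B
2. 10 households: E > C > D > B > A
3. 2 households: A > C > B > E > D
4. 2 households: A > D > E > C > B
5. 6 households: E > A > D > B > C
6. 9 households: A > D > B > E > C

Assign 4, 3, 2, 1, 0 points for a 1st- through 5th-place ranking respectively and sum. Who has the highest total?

D: 8·4 + 10·2 + 2·0 + 2·3 + 6·2 + 9·3 = 97
E: 8·3 + 10·4 + 2·1 + 2·2 + 6·4 + 9·1 = 103
C: 8·1 + 10·3 + 2·3 + 2·1 + 6·0 + 9·0 = 46
A: 8·2 + 10·0 + 2·4 + 2·4 + 6·3 + 9·4 = 86
B: 8·0 + 10·1 + 2·2 + 2·0 + 6·1 + 9·2 = 38
E has the highest Borda score (103).

E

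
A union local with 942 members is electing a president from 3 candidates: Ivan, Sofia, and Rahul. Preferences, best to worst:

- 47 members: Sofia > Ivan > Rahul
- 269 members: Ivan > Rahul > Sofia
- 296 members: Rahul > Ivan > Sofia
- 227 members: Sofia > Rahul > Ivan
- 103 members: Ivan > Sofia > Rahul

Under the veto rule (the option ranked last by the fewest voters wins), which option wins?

Rahul

Last-place votes: Ivan 227, Sofia 565, Rahul 150.
Rahul is ranked last by the fewest voters, so Rahul wins.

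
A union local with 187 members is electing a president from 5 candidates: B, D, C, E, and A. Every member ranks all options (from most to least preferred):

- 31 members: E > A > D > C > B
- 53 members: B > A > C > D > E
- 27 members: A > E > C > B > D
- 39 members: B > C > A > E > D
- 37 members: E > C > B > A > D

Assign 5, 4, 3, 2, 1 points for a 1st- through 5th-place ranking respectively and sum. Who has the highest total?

A

B: 31·1 + 53·5 + 27·2 + 39·5 + 37·3 = 656
D: 31·3 + 53·2 + 27·1 + 39·1 + 37·1 = 302
C: 31·2 + 53·3 + 27·3 + 39·4 + 37·4 = 606
E: 31·5 + 53·1 + 27·4 + 39·2 + 37·5 = 579
A: 31·4 + 53·4 + 27·5 + 39·3 + 37·2 = 662
A has the highest Borda score (662).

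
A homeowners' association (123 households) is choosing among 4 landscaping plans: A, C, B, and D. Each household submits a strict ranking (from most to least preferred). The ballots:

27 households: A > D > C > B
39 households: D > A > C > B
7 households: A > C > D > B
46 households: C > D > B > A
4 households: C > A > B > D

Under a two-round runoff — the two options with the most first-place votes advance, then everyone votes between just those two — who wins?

Round 1 first-place votes: A 34, C 50, B 0, D 39.
C and D advance.
Runoff: C is preferred to D by 57 voters; D by 66.
D wins the runoff.

D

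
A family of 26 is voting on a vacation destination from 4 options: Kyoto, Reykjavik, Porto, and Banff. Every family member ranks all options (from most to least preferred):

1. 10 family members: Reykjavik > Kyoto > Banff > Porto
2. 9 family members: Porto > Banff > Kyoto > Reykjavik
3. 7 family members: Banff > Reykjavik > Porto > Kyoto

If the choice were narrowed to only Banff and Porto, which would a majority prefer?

Voters preferring Banff to Porto: 17; preferring Porto to Banff: 9.
Banff wins the head-to-head.

Banff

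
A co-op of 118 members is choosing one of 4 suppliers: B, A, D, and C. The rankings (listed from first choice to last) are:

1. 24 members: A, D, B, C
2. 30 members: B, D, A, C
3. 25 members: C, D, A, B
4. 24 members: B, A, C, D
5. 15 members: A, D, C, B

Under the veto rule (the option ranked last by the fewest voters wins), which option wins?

A

Last-place votes: B 40, A 0, D 24, C 54.
A is ranked last by the fewest voters, so A wins.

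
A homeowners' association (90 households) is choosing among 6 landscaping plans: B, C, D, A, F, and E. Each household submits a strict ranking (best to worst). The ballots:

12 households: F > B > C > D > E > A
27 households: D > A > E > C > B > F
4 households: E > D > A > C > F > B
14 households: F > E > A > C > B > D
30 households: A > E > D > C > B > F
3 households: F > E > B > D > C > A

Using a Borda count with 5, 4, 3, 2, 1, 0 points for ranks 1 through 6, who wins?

A

B: 12·4 + 27·1 + 4·0 + 14·1 + 30·1 + 3·3 = 128
C: 12·3 + 27·2 + 4·2 + 14·2 + 30·2 + 3·1 = 189
D: 12·2 + 27·5 + 4·4 + 14·0 + 30·3 + 3·2 = 271
A: 12·0 + 27·4 + 4·3 + 14·3 + 30·5 + 3·0 = 312
F: 12·5 + 27·0 + 4·1 + 14·5 + 30·0 + 3·5 = 149
E: 12·1 + 27·3 + 4·5 + 14·4 + 30·4 + 3·4 = 301
A has the highest Borda score (312).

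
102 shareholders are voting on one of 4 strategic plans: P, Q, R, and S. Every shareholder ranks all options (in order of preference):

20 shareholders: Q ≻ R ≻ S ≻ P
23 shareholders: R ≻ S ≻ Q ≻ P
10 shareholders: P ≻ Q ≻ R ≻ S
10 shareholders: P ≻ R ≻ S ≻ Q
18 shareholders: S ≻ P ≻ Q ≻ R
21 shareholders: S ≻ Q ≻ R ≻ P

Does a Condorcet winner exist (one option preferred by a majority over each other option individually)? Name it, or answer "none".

none

Checking pairwise contests:
Q beats P 64–38.
S beats Q 72–30.
Q beats R 69–33.
R beats S 63–39.
Every option loses at least one head-to-head, so there is no Condorcet winner.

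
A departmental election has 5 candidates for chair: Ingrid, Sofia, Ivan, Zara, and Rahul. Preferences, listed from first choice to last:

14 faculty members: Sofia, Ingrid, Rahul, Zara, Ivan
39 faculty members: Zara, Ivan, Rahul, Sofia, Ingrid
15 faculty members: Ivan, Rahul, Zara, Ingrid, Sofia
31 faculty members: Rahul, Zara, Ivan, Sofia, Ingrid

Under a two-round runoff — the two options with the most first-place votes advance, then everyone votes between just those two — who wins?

Round 1 first-place votes: Ingrid 0, Sofia 14, Ivan 15, Zara 39, Rahul 31.
Zara and Rahul advance.
Runoff: Zara is preferred to Rahul by 39 voters; Rahul by 60.
Rahul wins the runoff.

Rahul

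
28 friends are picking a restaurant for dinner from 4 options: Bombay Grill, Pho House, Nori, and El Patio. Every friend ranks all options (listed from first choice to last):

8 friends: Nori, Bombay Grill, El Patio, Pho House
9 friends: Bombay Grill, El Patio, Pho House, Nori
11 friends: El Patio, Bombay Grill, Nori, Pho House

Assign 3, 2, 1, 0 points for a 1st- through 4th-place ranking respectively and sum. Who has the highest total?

Bombay Grill

Bombay Grill: 8·2 + 9·3 + 11·2 = 65
Pho House: 8·0 + 9·1 + 11·0 = 9
Nori: 8·3 + 9·0 + 11·1 = 35
El Patio: 8·1 + 9·2 + 11·3 = 59
Bombay Grill has the highest Borda score (65).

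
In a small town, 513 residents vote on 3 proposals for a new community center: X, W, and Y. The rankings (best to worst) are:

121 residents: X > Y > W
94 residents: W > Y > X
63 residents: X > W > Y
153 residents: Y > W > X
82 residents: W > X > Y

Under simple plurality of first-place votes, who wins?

X

First-place votes: X 184, W 176, Y 153.
X has the most first-place votes.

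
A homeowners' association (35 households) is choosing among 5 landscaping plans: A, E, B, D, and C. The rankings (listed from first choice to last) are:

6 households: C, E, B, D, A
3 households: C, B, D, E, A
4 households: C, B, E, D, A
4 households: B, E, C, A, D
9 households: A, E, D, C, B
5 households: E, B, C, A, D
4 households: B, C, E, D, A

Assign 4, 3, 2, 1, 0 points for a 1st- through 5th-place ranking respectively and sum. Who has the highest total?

A: 6·0 + 3·0 + 4·0 + 4·1 + 9·4 + 5·1 + 4·0 = 45
E: 6·3 + 3·1 + 4·2 + 4·3 + 9·3 + 5·4 + 4·2 = 96
B: 6·2 + 3·3 + 4·3 + 4·4 + 9·0 + 5·3 + 4·4 = 80
D: 6·1 + 3·2 + 4·1 + 4·0 + 9·2 + 5·0 + 4·1 = 38
C: 6·4 + 3·4 + 4·4 + 4·2 + 9·1 + 5·2 + 4·3 = 91
E has the highest Borda score (96).

E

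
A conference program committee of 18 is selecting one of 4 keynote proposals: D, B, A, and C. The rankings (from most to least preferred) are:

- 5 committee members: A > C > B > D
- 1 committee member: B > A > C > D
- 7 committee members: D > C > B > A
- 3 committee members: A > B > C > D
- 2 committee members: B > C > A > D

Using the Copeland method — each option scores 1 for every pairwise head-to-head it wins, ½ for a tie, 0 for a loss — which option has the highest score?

C

D: loses to B, A, and C → score 0.
B: beats D and A; loses to C → score 2.
A: beats D; ties C; loses to B → score 1.5.
C: beats D and B; ties A → score 2.5.
C has the best pairwise record.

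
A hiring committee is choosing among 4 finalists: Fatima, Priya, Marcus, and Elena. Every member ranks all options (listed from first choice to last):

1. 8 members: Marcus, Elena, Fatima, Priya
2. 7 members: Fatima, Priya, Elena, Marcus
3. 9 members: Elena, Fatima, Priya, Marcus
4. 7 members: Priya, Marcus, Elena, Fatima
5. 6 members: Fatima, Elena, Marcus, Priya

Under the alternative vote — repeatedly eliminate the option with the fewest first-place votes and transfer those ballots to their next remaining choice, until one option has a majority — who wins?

Round 1: Fatima 13, Priya 7, Marcus 8, Elena 9. Eliminate Priya.
Round 2: Fatima 13, Marcus 15, Elena 9. Eliminate Elena.
Round 3: Fatima 22, Marcus 15. Fatima has a majority.

Fatima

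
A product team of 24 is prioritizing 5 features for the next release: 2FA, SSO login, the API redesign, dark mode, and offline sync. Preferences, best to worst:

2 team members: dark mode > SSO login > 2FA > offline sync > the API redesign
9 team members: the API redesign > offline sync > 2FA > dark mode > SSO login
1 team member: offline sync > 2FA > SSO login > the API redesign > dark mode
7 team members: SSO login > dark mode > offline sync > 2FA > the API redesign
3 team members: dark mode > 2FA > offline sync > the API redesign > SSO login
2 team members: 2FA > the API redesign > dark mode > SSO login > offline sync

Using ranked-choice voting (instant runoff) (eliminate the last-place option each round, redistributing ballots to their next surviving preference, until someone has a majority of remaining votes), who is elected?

Round 1: 2FA 2, SSO login 7, the API redesign 9, dark mode 5, offline sync 1. Eliminate offline sync.
Round 2: 2FA 3, SSO login 7, the API redesign 9, dark mode 5. Eliminate 2FA.
Round 3: SSO login 8, the API redesign 11, dark mode 5. Eliminate dark mode.
Round 4: SSO login 10, the API redesign 14. The API redesign has a majority.

the API redesign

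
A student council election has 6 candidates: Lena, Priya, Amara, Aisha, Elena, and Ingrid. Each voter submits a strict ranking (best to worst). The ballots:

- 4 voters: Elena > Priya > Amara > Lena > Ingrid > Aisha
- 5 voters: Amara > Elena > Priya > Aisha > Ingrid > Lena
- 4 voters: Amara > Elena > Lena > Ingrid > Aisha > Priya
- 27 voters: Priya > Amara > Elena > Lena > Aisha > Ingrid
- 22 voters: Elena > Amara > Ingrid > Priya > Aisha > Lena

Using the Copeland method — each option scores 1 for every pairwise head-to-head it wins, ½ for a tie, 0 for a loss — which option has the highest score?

Lena: beats Aisha and Ingrid; loses to Priya, Amara, and Elena → score 2.
Priya: beats Lena, Aisha, and Ingrid; ties Amara; loses to Elena → score 3.5.
Amara: beats Lena, Aisha, Elena, and Ingrid; ties Priya → score 4.5.
Aisha: beats Ingrid; loses to Lena, Priya, Amara, and Elena → score 1.
Elena: beats Lena, Priya, Aisha, and Ingrid; loses to Amara → score 4.
Ingrid: loses to Lena, Priya, Amara, Aisha, and Elena → score 0.
Amara has the best pairwise record.

Amara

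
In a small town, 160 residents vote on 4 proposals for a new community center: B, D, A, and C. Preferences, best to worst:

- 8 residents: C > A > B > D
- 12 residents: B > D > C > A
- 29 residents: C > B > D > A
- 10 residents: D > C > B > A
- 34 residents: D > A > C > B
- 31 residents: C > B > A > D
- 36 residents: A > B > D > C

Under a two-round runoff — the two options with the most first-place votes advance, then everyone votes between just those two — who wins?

D

Round 1 first-place votes: B 12, D 44, A 36, C 68.
C and D advance.
Runoff: C is preferred to D by 68 voters; D by 92.
D wins the runoff.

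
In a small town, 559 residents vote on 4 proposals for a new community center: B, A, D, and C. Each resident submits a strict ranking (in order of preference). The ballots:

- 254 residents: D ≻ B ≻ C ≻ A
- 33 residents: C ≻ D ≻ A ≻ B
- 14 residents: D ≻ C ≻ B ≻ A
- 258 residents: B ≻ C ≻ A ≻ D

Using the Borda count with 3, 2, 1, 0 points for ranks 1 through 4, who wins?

B: 254·2 + 33·0 + 14·1 + 258·3 = 1296
A: 254·0 + 33·1 + 14·0 + 258·1 = 291
D: 254·3 + 33·2 + 14·3 + 258·0 = 870
C: 254·1 + 33·3 + 14·2 + 258·2 = 897
B has the highest Borda score (1296).

B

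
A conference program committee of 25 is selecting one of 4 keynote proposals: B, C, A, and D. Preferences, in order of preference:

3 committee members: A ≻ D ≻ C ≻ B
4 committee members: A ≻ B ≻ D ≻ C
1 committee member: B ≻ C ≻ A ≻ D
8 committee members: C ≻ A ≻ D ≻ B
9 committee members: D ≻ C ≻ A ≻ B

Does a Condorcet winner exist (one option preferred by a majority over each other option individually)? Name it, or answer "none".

none

Checking pairwise contests:
C beats B 20–5.
D beats C 16–9.
C beats A 18–7.
A beats D 16–9.
Every option loses at least one head-to-head, so there is no Condorcet winner.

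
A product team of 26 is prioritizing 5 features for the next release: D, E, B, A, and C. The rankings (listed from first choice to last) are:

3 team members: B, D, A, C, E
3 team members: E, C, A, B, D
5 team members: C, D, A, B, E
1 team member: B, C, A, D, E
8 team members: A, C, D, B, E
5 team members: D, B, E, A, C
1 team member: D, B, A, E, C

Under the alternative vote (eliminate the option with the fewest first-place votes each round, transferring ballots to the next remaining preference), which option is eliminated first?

E

Round 1: D 6, E 3, B 4, A 8, C 5. Eliminate E.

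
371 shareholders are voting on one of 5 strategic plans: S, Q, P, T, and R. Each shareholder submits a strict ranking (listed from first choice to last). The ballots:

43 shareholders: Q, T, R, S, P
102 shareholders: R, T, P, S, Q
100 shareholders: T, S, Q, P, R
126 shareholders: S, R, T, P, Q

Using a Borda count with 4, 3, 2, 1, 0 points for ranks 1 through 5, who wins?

T

S: 43·1 + 102·1 + 100·3 + 126·4 = 949
Q: 43·4 + 102·0 + 100·2 + 126·0 = 372
P: 43·0 + 102·2 + 100·1 + 126·1 = 430
T: 43·3 + 102·3 + 100·4 + 126·2 = 1087
R: 43·2 + 102·4 + 100·0 + 126·3 = 872
T has the highest Borda score (1087).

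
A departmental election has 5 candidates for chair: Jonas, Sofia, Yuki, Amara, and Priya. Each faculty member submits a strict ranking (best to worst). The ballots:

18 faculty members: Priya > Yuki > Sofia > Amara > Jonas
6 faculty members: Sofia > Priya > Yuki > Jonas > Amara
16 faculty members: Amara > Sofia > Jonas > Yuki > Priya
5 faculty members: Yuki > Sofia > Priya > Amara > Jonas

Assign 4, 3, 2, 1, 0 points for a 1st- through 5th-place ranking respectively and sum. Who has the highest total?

Jonas: 18·0 + 6·1 + 16·2 + 5·0 = 38
Sofia: 18·2 + 6·4 + 16·3 + 5·3 = 123
Yuki: 18·3 + 6·2 + 16·1 + 5·4 = 102
Amara: 18·1 + 6·0 + 16·4 + 5·1 = 87
Priya: 18·4 + 6·3 + 16·0 + 5·2 = 100
Sofia has the highest Borda score (123).

Sofia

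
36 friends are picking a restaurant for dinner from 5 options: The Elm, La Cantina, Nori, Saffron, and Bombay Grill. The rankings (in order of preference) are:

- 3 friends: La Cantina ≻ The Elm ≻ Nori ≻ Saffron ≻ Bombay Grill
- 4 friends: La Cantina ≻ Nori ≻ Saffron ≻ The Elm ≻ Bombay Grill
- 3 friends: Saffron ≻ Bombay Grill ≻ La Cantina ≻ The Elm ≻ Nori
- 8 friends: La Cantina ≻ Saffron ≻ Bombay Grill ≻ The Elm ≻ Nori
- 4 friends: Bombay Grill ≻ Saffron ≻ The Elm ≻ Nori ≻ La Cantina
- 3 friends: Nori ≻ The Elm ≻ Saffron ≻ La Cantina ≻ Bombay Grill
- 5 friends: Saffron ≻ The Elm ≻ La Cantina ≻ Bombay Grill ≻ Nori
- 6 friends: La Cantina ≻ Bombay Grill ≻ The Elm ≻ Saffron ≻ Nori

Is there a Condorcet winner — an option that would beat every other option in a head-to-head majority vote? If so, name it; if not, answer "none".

La Cantina vs The Elm: 24–12 for La Cantina.
La Cantina vs Nori: 29–7 for La Cantina.
La Cantina vs Saffron: 21–15 for La Cantina.
La Cantina vs Bombay Grill: 29–7 for La Cantina.
La Cantina beats every other option head-to-head.

La Cantina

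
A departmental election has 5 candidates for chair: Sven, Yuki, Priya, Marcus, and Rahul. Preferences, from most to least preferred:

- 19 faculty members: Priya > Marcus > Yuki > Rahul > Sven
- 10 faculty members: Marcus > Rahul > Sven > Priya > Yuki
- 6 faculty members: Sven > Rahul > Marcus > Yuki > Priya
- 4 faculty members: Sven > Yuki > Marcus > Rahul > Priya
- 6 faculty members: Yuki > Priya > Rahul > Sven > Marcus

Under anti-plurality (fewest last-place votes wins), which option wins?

Rahul

Last-place votes: Sven 19, Yuki 10, Priya 10, Marcus 6, Rahul 0.
Rahul is ranked last by the fewest voters, so Rahul wins.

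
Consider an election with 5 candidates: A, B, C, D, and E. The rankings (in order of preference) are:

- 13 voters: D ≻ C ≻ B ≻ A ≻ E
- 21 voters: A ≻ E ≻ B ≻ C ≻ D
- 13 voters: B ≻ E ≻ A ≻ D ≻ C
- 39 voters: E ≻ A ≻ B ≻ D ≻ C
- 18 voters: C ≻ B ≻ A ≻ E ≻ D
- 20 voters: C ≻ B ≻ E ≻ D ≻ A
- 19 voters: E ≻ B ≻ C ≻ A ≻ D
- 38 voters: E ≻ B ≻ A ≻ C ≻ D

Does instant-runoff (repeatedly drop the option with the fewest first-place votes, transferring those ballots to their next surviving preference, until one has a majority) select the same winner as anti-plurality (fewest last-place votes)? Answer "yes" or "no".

Instant-runoff — R1 A 21, B 13, C 38, D 13, E 96 (E winner). Winner: E.
Anti-plurality — last-place votes: A 20, B 0, C 52, D 96, E 13. Winner: B.
The two methods disagree.

no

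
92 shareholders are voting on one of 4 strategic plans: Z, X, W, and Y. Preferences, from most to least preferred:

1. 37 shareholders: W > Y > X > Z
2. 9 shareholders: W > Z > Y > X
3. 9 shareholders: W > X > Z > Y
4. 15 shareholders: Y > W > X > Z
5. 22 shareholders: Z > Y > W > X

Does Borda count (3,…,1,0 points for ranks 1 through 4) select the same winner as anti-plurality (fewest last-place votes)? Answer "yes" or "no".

Borda — scores: Z 93, X 70, W 217, Y 172. Winner: W.
Anti-plurality — last-place votes: Z 52, X 31, W 0, Y 9. Winner: W.
The two methods agree.

yes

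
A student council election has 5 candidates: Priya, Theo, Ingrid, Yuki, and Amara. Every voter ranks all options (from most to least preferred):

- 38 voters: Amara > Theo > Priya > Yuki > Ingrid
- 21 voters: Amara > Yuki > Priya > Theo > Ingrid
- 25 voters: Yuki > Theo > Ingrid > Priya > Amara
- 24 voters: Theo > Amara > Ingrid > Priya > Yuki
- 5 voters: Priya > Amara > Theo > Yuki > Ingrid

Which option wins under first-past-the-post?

First-place votes: Priya 5, Theo 24, Ingrid 0, Yuki 25, Amara 59.
Amara has the most first-place votes.

Amara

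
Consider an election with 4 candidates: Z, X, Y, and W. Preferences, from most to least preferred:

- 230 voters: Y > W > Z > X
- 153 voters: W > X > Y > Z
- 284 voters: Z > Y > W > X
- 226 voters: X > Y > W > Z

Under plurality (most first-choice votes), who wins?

Z

First-place votes: Z 284, X 226, Y 230, W 153.
Z has the most first-place votes.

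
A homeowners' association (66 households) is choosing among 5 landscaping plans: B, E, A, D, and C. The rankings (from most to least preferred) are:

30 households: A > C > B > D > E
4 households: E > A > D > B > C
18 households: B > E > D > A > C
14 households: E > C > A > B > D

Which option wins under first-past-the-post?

First-place votes: B 18, E 18, A 30, D 0, C 0.
A has the most first-place votes.

A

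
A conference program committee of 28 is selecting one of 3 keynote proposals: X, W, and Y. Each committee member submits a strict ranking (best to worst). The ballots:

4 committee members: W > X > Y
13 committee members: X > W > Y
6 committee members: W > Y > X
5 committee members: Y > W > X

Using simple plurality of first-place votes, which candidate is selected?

X

First-place votes: X 13, W 10, Y 5.
X has the most first-place votes.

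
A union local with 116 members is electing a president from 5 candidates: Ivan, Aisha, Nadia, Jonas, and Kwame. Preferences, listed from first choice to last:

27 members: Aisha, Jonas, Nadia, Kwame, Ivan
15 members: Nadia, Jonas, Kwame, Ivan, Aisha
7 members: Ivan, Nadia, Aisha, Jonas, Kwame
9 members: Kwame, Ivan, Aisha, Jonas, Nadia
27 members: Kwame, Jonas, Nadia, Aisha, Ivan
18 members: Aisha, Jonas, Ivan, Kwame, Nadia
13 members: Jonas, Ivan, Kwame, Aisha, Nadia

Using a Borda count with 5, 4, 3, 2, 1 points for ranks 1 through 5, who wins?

Jonas

Ivan: 27·1 + 15·2 + 7·5 + 9·4 + 27·1 + 18·3 + 13·4 = 261
Aisha: 27·5 + 15·1 + 7·3 + 9·3 + 27·2 + 18·5 + 13·2 = 368
Nadia: 27·3 + 15·5 + 7·4 + 9·1 + 27·3 + 18·1 + 13·1 = 305
Jonas: 27·4 + 15·4 + 7·2 + 9·2 + 27·4 + 18·4 + 13·5 = 445
Kwame: 27·2 + 15·3 + 7·1 + 9·5 + 27·5 + 18·2 + 13·3 = 361
Jonas has the highest Borda score (445).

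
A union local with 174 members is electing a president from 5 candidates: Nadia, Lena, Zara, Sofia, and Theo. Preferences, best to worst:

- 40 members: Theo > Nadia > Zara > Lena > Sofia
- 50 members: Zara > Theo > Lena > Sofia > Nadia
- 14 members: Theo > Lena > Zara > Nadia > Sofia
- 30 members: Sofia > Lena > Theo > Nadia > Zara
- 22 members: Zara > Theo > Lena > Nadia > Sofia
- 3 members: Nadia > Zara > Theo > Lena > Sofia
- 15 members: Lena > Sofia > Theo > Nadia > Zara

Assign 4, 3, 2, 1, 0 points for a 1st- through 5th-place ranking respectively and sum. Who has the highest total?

Theo

Nadia: 40·3 + 50·0 + 14·1 + 30·1 + 22·1 + 3·4 + 15·1 = 213
Lena: 40·1 + 50·2 + 14·3 + 30·3 + 22·2 + 3·1 + 15·4 = 379
Zara: 40·2 + 50·4 + 14·2 + 30·0 + 22·4 + 3·3 + 15·0 = 405
Sofia: 40·0 + 50·1 + 14·0 + 30·4 + 22·0 + 3·0 + 15·3 = 215
Theo: 40·4 + 50·3 + 14·4 + 30·2 + 22·3 + 3·2 + 15·2 = 528
Theo has the highest Borda score (528).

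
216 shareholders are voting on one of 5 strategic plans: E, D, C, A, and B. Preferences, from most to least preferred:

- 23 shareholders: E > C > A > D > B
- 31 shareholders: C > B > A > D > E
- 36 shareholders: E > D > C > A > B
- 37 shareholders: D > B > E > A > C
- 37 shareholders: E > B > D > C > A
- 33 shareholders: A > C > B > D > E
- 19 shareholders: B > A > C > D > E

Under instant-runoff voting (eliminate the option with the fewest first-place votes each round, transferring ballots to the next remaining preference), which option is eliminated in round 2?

Round 1: E 96, D 37, C 31, A 33, B 19. Eliminate B.
Round 2: E 96, D 37, C 31, A 52. Eliminate C.

C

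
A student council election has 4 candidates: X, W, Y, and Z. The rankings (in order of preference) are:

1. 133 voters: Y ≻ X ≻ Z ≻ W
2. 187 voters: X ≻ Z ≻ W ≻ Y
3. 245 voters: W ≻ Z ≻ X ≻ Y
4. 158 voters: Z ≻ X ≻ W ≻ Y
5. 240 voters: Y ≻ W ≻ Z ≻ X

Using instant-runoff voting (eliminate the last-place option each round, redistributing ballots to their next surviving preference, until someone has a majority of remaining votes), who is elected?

X

Round 1: X 187, W 245, Y 373, Z 158. Eliminate Z.
Round 2: X 345, W 245, Y 373. Eliminate W.
Round 3: X 590, Y 373. X has a majority.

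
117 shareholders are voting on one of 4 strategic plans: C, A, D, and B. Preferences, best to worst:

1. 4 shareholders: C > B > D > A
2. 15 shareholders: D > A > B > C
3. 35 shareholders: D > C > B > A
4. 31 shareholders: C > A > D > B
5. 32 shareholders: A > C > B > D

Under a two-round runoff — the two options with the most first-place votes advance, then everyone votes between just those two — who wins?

Round 1 first-place votes: C 35, A 32, D 50, B 0.
D and C advance.
Runoff: D is preferred to C by 50 voters; C by 67.
C wins the runoff.

C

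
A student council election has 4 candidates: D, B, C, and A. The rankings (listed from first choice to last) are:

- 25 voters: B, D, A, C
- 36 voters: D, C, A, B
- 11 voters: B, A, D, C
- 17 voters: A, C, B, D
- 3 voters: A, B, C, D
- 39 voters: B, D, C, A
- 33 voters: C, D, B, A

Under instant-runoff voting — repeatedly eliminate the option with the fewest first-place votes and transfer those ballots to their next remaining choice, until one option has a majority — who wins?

C

Round 1: D 36, B 75, C 33, A 20. Eliminate A.
Round 2: D 36, B 78, C 50. Eliminate D.
Round 3: B 78, C 86. C has a majority.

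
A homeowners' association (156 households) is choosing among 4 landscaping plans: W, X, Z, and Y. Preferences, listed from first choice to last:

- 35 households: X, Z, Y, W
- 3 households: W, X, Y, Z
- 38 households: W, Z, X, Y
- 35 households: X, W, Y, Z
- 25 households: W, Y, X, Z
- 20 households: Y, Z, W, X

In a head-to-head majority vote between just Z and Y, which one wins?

Y

Voters preferring Z to Y: 73; preferring Y to Z: 83.
Y wins the head-to-head.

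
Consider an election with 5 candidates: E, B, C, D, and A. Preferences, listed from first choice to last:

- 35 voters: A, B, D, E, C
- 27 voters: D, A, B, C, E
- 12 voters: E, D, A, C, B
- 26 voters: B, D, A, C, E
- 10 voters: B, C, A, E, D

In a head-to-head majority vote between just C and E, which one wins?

C

Voters preferring C to E: 63; preferring E to C: 47.
C wins the head-to-head.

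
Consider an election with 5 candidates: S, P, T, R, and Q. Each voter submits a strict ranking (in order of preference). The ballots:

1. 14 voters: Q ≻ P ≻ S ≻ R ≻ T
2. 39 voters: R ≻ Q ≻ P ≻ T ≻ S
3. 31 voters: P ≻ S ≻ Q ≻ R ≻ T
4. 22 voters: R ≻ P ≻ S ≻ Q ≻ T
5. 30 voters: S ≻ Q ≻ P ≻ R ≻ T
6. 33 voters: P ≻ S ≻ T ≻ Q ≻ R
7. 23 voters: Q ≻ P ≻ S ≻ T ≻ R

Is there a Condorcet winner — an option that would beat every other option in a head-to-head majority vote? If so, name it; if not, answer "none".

none

Checking pairwise contests:
P beats S 162–30.
Q beats P 106–86.
S beats T 153–39.
S beats R 131–61.
S beats Q 116–76.
Every option loses at least one head-to-head, so there is no Condorcet winner.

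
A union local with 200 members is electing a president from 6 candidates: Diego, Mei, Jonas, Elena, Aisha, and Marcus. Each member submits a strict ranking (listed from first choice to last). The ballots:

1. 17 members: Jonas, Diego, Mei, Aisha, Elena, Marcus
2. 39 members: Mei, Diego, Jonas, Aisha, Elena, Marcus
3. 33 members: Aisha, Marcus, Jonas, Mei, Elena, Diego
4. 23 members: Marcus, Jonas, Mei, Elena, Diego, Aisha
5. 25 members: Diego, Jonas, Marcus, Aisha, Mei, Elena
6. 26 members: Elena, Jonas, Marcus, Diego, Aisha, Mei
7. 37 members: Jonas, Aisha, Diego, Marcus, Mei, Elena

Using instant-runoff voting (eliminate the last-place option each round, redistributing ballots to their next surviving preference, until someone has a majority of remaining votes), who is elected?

Round 1: Diego 25, Mei 39, Jonas 54, Elena 26, Aisha 33, Marcus 23. Eliminate Marcus.
Round 2: Diego 25, Mei 39, Jonas 77, Elena 26, Aisha 33. Eliminate Diego.
Round 3: Mei 39, Jonas 102, Elena 26, Aisha 33. Jonas has a majority.

Jonas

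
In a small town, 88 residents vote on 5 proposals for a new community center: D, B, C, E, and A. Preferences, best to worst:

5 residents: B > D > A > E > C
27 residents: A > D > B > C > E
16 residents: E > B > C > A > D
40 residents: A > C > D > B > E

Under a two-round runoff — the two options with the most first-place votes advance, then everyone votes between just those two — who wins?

Round 1 first-place votes: D 0, B 5, C 0, E 16, A 67.
A and E advance.
Runoff: A is preferred to E by 72 voters; E by 16.
A wins the runoff.

A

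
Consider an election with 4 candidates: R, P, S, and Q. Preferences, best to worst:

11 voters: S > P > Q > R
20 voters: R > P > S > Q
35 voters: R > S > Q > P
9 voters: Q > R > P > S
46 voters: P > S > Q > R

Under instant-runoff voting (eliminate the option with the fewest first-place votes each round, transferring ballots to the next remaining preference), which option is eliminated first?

Round 1: R 55, P 46, S 11, Q 9. Eliminate Q.

Q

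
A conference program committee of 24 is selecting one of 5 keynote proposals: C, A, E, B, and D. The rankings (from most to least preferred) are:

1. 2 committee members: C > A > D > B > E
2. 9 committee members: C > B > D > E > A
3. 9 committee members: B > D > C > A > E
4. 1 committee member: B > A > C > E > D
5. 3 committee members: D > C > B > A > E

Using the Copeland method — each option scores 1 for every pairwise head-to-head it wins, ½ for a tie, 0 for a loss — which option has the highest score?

C

C: beats A, E, and B; ties D → score 3.5.
A: beats E; loses to C, B, and D → score 1.
E: loses to C, A, B, and D → score 0.
B: beats A, E, and D; loses to C → score 3.
D: beats A and E; ties C; loses to B → score 2.5.
C has the best pairwise record.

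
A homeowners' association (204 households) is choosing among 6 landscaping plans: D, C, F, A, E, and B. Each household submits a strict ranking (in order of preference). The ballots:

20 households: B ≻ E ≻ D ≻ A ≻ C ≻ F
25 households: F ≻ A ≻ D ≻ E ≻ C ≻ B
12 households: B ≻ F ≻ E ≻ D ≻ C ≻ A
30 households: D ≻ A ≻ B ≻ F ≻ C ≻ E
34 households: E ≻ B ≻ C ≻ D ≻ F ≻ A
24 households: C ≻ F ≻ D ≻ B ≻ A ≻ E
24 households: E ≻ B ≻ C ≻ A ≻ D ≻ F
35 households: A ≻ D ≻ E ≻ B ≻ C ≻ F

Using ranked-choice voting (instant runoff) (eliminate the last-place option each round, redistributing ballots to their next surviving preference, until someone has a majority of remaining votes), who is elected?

A

Round 1: D 30, C 24, F 25, A 35, E 58, B 32. Eliminate C.
Round 2: D 30, F 49, A 35, E 58, B 32. Eliminate D.
Round 3: F 49, A 65, E 58, B 32. Eliminate B.
Round 4: F 61, A 65, E 78. Eliminate F.
Round 5: A 114, E 90. A has a majority.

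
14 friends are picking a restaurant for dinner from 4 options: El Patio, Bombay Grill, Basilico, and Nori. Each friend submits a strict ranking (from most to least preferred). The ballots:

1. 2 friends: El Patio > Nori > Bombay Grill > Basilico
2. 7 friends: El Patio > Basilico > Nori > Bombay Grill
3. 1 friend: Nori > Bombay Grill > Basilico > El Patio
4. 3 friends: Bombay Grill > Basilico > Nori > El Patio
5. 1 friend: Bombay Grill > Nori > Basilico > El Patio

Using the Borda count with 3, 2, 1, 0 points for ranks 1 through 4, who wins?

El Patio

El Patio: 2·3 + 7·3 + 1·0 + 3·0 + 1·0 = 27
Bombay Grill: 2·1 + 7·0 + 1·2 + 3·3 + 1·3 = 16
Basilico: 2·0 + 7·2 + 1·1 + 3·2 + 1·1 = 22
Nori: 2·2 + 7·1 + 1·3 + 3·1 + 1·2 = 19
El Patio has the highest Borda score (27).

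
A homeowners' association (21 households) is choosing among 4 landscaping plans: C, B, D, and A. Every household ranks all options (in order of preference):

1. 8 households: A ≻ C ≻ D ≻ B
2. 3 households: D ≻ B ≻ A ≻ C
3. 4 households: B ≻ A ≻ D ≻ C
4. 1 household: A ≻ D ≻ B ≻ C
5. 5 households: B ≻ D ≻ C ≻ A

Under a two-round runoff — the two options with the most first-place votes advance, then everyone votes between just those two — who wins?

Round 1 first-place votes: C 0, B 9, D 3, A 9.
B and A advance.
Runoff: B is preferred to A by 12 voters; A by 9.
B wins the runoff.

B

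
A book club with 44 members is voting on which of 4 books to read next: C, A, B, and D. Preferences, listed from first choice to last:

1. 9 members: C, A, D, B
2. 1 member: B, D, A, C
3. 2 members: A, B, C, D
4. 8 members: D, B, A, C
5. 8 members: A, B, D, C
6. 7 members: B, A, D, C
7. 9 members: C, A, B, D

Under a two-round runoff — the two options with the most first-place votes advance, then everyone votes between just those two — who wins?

A

Round 1 first-place votes: C 18, A 10, B 8, D 8.
C and A advance.
Runoff: C is preferred to A by 18 voters; A by 26.
A wins the runoff.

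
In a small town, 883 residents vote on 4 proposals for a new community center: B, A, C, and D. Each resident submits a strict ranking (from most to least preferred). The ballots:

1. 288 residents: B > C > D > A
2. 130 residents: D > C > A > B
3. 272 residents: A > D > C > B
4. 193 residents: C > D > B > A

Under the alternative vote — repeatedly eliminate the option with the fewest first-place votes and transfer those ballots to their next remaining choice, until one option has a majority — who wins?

Round 1: B 288, A 272, C 193, D 130. Eliminate D.
Round 2: B 288, A 272, C 323. Eliminate A.
Round 3: B 288, C 595. C has a majority.

C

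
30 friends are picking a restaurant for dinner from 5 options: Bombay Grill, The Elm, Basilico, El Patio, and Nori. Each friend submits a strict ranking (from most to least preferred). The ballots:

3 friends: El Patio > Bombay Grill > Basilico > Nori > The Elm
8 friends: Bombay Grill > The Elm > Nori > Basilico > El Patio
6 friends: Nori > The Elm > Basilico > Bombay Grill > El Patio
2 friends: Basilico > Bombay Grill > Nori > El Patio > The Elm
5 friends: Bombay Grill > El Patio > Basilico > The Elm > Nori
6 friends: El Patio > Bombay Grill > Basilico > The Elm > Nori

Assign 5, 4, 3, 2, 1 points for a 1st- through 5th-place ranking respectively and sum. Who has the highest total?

Bombay Grill

Bombay Grill: 3·4 + 8·5 + 6·2 + 2·4 + 5·5 + 6·4 = 121
The Elm: 3·1 + 8·4 + 6·4 + 2·1 + 5·2 + 6·2 = 83
Basilico: 3·3 + 8·2 + 6·3 + 2·5 + 5·3 + 6·3 = 86
El Patio: 3·5 + 8·1 + 6·1 + 2·2 + 5·4 + 6·5 = 83
Nori: 3·2 + 8·3 + 6·5 + 2·3 + 5·1 + 6·1 = 77
Bombay Grill has the highest Borda score (121).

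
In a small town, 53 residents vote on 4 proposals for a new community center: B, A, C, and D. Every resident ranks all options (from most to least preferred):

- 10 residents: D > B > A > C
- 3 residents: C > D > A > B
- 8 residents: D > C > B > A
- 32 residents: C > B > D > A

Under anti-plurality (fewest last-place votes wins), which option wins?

D

Last-place votes: B 3, A 40, C 10, D 0.
D is ranked last by the fewest voters, so D wins.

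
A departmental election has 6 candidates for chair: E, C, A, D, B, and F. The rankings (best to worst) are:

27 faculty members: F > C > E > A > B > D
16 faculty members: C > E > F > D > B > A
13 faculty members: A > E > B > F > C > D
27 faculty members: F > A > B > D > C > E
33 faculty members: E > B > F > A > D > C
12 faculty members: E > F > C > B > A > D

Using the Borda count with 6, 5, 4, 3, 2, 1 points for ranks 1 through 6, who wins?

F

E: 27·4 + 16·5 + 13·5 + 27·1 + 33·6 + 12·6 = 550
C: 27·5 + 16·6 + 13·2 + 27·2 + 33·1 + 12·4 = 392
A: 27·3 + 16·1 + 13·6 + 27·5 + 33·3 + 12·2 = 433
D: 27·1 + 16·3 + 13·1 + 27·3 + 33·2 + 12·1 = 247
B: 27·2 + 16·2 + 13·4 + 27·4 + 33·5 + 12·3 = 447
F: 27·6 + 16·4 + 13·3 + 27·6 + 33·4 + 12·5 = 619
F has the highest Borda score (619).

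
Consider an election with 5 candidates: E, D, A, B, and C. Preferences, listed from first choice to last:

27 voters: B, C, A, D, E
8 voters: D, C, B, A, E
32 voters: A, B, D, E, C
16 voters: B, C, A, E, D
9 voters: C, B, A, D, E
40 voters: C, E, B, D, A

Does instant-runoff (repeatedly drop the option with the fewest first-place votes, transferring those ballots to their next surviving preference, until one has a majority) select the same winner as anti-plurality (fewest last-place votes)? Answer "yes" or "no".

yes

Instant-runoff — R1 E 0, D 8, A 32, B 43, C 49 (E out); R2 D 8, A 32, B 43, C 49 (D out); R3 A 32, B 43, C 57 (A out); R4 B 75, C 57 (B winner). Winner: B.
Anti-plurality — last-place votes: E 44, D 16, A 40, B 0, C 32. Winner: B.
The two methods agree.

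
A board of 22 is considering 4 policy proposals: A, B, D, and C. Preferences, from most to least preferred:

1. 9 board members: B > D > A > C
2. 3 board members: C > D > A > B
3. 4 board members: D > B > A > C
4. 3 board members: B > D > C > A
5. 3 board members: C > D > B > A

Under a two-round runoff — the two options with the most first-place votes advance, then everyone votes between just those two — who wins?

Round 1 first-place votes: A 0, B 12, D 4, C 6.
B and C advance.
Runoff: B is preferred to C by 16 voters; C by 6.
B wins the runoff.

B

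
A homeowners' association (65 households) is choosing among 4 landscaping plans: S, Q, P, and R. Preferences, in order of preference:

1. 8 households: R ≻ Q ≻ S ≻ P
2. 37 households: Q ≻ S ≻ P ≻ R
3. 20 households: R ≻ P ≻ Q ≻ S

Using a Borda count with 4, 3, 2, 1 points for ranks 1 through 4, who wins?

Q

S: 8·2 + 37·3 + 20·1 = 147
Q: 8·3 + 37·4 + 20·2 = 212
P: 8·1 + 37·2 + 20·3 = 142
R: 8·4 + 37·1 + 20·4 = 149
Q has the highest Borda score (212).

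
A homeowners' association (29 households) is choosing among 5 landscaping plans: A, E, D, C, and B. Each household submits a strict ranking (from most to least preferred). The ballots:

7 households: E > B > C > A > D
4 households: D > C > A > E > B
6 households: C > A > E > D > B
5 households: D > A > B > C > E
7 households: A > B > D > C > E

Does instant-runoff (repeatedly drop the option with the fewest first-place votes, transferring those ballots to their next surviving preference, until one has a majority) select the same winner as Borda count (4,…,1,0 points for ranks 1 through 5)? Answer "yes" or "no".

Instant-runoff — R1 A 7, E 7, D 9, C 6, B 0 (B out); R2 A 7, E 7, D 9, C 6 (C out); R3 A 13, E 7, D 9 (E out); R4 A 20, D 9 (A winner). Winner: A.
Borda — scores: A 76, E 44, D 56, C 62, B 52. Winner: A.
The two methods agree.

yes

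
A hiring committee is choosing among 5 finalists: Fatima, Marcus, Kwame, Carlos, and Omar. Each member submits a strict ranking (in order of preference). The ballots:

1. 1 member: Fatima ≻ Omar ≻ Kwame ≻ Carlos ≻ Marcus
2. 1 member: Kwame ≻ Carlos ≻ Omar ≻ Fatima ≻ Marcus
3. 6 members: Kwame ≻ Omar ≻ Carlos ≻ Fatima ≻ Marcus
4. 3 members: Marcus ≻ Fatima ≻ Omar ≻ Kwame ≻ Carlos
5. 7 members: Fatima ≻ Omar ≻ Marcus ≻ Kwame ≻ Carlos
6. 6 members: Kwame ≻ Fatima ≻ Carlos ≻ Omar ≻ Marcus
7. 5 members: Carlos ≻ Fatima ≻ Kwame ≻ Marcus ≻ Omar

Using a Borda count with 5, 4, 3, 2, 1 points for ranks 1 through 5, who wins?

Fatima: 1·5 + 1·2 + 6·2 + 3·4 + 7·5 + 6·4 + 5·4 = 110
Marcus: 1·1 + 1·1 + 6·1 + 3·5 + 7·3 + 6·1 + 5·2 = 60
Kwame: 1·3 + 1·5 + 6·5 + 3·2 + 7·2 + 6·5 + 5·3 = 103
Carlos: 1·2 + 1·4 + 6·3 + 3·1 + 7·1 + 6·3 + 5·5 = 77
Omar: 1·4 + 1·3 + 6·4 + 3·3 + 7·4 + 6·2 + 5·1 = 85
Fatima has the highest Borda score (110).

Fatima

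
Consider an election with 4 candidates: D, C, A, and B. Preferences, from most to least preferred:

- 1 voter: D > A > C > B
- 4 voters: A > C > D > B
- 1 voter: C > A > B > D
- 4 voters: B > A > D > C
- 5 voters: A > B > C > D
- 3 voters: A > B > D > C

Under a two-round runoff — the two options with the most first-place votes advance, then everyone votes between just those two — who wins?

Round 1 first-place votes: D 1, C 1, A 12, B 4.
A and B advance.
Runoff: A is preferred to B by 14 voters; B by 4.
A wins the runoff.

A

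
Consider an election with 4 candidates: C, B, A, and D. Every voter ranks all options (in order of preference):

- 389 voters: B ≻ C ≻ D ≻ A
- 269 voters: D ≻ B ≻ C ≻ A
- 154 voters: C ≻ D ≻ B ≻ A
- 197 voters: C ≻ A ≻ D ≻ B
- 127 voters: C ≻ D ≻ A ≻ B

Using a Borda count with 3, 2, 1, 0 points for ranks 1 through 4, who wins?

C

C: 389·2 + 269·1 + 154·3 + 197·3 + 127·3 = 2481
B: 389·3 + 269·2 + 154·1 + 197·0 + 127·0 = 1859
A: 389·0 + 269·0 + 154·0 + 197·2 + 127·1 = 521
D: 389·1 + 269·3 + 154·2 + 197·1 + 127·2 = 1955
C has the highest Borda score (2481).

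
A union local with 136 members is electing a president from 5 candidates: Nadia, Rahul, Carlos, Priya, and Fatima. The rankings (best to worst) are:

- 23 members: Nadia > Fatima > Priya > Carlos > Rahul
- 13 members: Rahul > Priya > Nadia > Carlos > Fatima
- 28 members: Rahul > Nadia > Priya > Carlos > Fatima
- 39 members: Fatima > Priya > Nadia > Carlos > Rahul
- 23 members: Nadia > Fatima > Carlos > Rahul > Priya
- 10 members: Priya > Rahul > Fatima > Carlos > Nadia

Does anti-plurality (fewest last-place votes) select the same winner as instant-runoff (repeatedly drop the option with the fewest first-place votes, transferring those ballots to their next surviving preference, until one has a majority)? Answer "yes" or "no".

Anti-plurality — last-place votes: Nadia 10, Rahul 62, Carlos 0, Priya 23, Fatima 41. Winner: Carlos.
Instant-runoff — R1 Nadia 46, Rahul 41, Carlos 0, Priya 10, Fatima 39 (Carlos out); R2 Nadia 46, Rahul 41, Priya 10, Fatima 39 (Priya out); R3 Nadia 46, Rahul 51, Fatima 39 (Fatima out); R4 Nadia 85, Rahul 51 (Nadia winner). Winner: Nadia.
The two methods disagree.

no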